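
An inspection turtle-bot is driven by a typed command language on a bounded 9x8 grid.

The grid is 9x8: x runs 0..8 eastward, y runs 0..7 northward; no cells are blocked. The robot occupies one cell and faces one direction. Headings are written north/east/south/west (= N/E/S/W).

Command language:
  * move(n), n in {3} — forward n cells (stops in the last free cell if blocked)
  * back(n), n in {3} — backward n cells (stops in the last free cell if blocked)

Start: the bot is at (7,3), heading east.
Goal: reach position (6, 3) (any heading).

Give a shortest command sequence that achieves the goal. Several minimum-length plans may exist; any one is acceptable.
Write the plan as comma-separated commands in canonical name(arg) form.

initial: at (7,3), heading east
1. back(3) → at (4,3), heading east
2. back(3) → at (1,3), heading east
3. back(3) → at (0,3), heading east
4. move(3) → at (3,3), heading east
5. move(3) → at (6,3), heading east
shorter routes all fall short; 5 is best.

back(3), back(3), back(3), move(3), move(3)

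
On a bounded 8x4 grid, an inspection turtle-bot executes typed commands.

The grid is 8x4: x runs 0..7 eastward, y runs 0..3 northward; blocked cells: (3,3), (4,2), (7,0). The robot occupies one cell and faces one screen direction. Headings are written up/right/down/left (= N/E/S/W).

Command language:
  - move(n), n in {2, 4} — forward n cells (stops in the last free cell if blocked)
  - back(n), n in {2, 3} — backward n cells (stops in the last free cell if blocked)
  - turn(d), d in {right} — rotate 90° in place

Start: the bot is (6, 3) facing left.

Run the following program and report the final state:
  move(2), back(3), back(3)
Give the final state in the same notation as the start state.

(7, 3) facing left

initial: (6, 3) facing left
[1] after move(2): (4, 3) facing left
[2] after back(3): (7, 3) facing left
[3] after back(3): (7, 3) facing left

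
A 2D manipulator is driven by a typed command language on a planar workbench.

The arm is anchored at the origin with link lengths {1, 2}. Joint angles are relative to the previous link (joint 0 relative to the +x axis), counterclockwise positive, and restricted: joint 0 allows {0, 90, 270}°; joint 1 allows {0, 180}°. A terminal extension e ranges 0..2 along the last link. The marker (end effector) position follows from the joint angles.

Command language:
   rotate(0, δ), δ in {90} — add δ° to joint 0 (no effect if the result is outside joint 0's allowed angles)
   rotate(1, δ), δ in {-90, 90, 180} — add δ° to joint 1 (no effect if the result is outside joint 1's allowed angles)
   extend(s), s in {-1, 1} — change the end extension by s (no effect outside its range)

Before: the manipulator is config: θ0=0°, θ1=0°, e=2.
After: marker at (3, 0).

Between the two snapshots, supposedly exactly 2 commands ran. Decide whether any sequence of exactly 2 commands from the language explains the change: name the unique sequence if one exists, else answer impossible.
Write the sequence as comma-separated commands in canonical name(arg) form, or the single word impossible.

extend(-1), extend(-1)

from: config: θ0=0°, θ1=0°, e=2
t=1 extend(-1) ⇒ config: θ0=0°, θ1=0°, e=1
t=2 extend(-1) ⇒ config: θ0=0°, θ1=0°, e=0
no other 2-command option fits: unique.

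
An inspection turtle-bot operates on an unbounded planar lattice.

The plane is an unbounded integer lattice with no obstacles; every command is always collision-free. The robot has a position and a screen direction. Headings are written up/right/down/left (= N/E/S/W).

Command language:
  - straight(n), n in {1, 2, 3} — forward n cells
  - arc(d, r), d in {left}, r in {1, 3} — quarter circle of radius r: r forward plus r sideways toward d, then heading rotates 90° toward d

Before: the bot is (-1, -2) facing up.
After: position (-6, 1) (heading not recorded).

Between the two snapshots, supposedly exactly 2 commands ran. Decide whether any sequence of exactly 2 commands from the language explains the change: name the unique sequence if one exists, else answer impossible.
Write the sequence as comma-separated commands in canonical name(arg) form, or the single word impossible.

arc(left, 3), straight(2)

key: running straight(2) before arc(left, 3) would end elsewhere — order is forced
start: (-1, -2) facing up
1. arc(left, 3) → (-4, 1) facing left
2. straight(2) → (-6, 1) facing left
no rival 2-sequence matches.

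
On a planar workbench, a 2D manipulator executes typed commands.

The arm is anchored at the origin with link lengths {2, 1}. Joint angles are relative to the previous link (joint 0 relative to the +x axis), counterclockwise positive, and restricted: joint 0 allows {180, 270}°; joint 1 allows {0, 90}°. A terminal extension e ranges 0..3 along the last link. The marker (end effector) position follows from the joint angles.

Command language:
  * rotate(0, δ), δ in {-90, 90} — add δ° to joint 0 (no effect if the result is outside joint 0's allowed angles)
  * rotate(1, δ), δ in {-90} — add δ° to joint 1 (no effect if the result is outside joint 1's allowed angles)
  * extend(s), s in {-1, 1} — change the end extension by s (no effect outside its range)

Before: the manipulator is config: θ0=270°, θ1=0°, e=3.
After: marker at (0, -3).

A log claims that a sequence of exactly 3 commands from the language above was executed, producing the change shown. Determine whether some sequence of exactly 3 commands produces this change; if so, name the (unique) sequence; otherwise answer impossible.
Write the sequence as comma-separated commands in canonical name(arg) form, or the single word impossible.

start: config: θ0=270°, θ1=0°, e=3
step 1 (extend(-1)): config: θ0=270°, θ1=0°, e=2
step 2 (extend(-1)): config: θ0=270°, θ1=0°, e=1
step 3 (extend(-1)): config: θ0=270°, θ1=0°, e=0
all 125 alternatives checked — unique.

extend(-1), extend(-1), extend(-1)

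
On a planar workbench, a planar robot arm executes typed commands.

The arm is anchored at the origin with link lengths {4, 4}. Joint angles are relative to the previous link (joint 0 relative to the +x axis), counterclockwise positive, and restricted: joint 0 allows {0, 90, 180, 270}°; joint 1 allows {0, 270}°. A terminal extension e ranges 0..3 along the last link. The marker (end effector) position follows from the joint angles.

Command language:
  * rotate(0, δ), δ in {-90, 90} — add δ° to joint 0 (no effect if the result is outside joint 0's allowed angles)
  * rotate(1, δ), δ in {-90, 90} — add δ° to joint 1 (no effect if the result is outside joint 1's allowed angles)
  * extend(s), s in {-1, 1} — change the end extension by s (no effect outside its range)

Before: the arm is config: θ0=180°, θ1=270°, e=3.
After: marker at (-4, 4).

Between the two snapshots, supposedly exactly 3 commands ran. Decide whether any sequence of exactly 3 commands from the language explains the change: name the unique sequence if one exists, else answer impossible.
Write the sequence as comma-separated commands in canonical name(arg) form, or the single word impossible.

extend(-1), extend(-1), extend(-1)

initial: config: θ0=180°, θ1=270°, e=3
1. extend(-1) → config: θ0=180°, θ1=270°, e=2
2. extend(-1) → config: θ0=180°, θ1=270°, e=1
3. extend(-1) → config: θ0=180°, θ1=270°, e=0
no other 3-command option fits: unique.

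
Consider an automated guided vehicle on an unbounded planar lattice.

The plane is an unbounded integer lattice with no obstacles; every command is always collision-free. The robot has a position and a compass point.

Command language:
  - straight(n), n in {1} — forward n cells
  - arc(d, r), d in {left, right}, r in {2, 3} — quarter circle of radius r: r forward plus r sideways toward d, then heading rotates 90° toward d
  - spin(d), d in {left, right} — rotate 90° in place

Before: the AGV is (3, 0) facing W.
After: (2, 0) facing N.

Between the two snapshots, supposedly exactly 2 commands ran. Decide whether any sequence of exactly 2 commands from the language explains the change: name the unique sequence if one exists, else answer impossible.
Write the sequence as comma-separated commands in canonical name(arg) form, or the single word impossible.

key: running spin(right) before straight(1) would end elsewhere — order is forced
begin: (3, 0) facing W
step 1 (straight(1)): (2, 0) facing W
step 2 (spin(right)): (2, 0) facing N
all 49 alternatives checked — unique.

straight(1), spin(right)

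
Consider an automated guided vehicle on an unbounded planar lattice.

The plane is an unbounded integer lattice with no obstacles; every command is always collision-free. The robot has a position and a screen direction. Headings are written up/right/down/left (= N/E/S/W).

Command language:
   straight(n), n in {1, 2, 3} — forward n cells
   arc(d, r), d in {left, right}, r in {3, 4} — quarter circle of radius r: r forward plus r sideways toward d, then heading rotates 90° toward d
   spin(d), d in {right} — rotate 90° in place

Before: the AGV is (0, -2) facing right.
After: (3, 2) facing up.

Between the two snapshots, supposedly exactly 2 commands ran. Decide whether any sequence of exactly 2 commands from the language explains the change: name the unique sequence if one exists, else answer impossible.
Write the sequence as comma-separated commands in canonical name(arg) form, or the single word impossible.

key: position moved to (3,2) AND the heading swung to N — translation plus rotation needed
begin: (0, -2) facing right
t=1 arc(left, 3) ⇒ (3, 1) facing up
t=2 straight(1) ⇒ (3, 2) facing up
no other 2-command option fits: unique.

arc(left, 3), straight(1)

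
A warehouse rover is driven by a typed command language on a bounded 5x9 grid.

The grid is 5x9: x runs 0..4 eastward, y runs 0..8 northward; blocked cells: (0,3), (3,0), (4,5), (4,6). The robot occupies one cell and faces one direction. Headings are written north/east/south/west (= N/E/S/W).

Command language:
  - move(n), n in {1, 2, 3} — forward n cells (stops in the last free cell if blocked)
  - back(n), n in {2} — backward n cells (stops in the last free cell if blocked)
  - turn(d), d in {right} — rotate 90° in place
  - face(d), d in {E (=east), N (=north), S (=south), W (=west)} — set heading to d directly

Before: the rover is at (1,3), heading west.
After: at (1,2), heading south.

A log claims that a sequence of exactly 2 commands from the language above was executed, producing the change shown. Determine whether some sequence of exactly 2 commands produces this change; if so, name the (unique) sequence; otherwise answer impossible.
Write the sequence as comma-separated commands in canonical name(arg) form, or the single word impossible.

face(S), move(1)

key: position moved to (1,2) AND the heading swung to S — translation plus rotation needed
from: at (1,3), heading west
step 1 (face(S)): at (1,3), heading south
step 2 (move(1)): at (1,2), heading south
uniquely the one of 81 2-step routes that fits.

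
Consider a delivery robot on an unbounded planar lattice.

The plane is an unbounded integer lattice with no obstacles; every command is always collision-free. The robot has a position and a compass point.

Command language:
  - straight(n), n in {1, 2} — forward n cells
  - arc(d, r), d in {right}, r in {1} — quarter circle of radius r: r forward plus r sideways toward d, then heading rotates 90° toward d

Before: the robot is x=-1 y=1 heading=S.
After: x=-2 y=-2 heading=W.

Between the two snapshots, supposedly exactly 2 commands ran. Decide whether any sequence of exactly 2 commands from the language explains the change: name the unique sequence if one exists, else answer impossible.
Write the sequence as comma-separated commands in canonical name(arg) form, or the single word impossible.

straight(2), arc(right, 1)

key: position moved to (-2,-2) AND the heading swung to W — translation plus rotation needed
from: x=-1 y=1 heading=S
[1] after straight(2): x=-1 y=-1 heading=S
[2] after arc(right, 1): x=-2 y=-2 heading=W
no other 2-command option fits: unique.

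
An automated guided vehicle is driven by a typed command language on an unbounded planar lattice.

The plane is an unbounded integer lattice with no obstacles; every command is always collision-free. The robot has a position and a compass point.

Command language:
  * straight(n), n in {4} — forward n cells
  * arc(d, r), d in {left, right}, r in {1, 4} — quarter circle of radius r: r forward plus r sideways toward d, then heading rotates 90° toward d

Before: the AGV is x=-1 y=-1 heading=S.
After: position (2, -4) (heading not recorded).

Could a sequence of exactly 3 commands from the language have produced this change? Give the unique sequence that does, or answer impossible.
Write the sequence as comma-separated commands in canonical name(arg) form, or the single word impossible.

arc(left, 1), arc(right, 1), arc(left, 1)

t0: x=-1 y=-1 heading=S
t=1 arc(left, 1) ⇒ x=0 y=-2 heading=E
t=2 arc(right, 1) ⇒ x=1 y=-3 heading=S
t=3 arc(left, 1) ⇒ x=2 y=-4 heading=E
uniquely the one of 125 3-step routes that fits.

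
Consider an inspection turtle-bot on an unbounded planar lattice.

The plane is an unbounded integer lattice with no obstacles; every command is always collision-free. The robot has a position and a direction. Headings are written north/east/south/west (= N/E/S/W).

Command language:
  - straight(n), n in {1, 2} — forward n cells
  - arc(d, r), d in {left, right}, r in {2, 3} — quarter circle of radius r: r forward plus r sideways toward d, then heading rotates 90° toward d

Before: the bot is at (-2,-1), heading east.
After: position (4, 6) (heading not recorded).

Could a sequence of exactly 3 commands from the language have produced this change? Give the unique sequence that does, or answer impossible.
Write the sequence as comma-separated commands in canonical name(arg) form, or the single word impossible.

arc(left, 3), straight(1), arc(right, 3)

key: running arc(right, 3) before arc(left, 3) would end elsewhere — order is forced
start: at (-2,-1), heading east
1. arc(left, 3) → at (1,2), heading north
2. straight(1) → at (1,3), heading north
3. arc(right, 3) → at (4,6), heading east
all 216 alternatives checked — unique.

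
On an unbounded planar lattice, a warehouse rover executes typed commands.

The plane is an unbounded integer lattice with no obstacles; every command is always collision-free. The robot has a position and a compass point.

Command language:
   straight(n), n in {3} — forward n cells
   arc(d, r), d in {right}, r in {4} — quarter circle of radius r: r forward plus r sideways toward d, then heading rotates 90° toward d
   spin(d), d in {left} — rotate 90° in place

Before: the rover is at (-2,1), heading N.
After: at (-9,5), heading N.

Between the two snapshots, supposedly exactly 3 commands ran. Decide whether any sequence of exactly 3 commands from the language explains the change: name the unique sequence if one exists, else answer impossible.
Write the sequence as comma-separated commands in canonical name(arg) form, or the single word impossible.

key: still facing N at the end — net rotation zero over 3 steps
begin: at (-2,1), heading N
t=1 spin(left) ⇒ at (-2,1), heading W
t=2 straight(3) ⇒ at (-5,1), heading W
t=3 arc(right, 4) ⇒ at (-9,5), heading N
no rival 3-sequence matches.

spin(left), straight(3), arc(right, 4)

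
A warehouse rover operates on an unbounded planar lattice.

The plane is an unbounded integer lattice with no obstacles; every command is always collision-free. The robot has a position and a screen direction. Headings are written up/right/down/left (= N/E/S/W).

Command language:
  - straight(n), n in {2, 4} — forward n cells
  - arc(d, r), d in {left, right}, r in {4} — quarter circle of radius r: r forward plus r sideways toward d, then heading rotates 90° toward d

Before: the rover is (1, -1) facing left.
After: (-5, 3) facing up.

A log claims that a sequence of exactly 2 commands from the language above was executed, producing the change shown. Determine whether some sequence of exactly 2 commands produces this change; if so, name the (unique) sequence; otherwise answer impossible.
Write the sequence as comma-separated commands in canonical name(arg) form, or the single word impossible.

straight(2), arc(right, 4)

key: order matters: swapping straight(2) and arc(right, 4) lands elsewhere
from: (1, -1) facing left
[1] after straight(2): (-1, -1) facing left
[2] after arc(right, 4): (-5, 3) facing up
all 16 alternatives checked — unique.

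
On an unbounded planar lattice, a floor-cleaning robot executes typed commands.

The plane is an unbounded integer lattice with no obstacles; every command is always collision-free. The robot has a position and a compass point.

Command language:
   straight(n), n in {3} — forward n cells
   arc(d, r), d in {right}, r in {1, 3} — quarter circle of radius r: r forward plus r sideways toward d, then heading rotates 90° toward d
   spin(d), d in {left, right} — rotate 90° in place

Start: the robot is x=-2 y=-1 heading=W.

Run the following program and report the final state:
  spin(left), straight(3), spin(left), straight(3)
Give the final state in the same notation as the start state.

initial: x=-2 y=-1 heading=W
step 1 (spin(left)): x=-2 y=-1 heading=S
step 2 (straight(3)): x=-2 y=-4 heading=S
step 3 (spin(left)): x=-2 y=-4 heading=E
step 4 (straight(3)): x=1 y=-4 heading=E

x=1 y=-4 heading=E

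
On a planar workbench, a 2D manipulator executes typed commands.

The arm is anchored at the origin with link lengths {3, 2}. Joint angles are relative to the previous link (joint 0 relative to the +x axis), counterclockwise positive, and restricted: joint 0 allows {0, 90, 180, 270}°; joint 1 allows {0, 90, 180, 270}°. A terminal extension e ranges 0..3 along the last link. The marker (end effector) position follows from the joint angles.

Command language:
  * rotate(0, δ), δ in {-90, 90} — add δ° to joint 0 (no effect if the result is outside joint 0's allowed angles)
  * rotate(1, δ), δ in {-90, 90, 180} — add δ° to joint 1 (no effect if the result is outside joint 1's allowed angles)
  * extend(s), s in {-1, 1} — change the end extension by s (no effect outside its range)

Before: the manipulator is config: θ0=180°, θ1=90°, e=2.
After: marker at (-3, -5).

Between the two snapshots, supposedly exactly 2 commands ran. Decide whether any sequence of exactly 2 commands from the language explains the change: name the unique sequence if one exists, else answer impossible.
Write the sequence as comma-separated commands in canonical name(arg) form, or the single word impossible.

extend(1), extend(1)

initial: config: θ0=180°, θ1=90°, e=2
1. extend(1) → config: θ0=180°, θ1=90°, e=3
2. extend(1) → config: θ0=180°, θ1=90°, e=3
no rival 2-sequence matches.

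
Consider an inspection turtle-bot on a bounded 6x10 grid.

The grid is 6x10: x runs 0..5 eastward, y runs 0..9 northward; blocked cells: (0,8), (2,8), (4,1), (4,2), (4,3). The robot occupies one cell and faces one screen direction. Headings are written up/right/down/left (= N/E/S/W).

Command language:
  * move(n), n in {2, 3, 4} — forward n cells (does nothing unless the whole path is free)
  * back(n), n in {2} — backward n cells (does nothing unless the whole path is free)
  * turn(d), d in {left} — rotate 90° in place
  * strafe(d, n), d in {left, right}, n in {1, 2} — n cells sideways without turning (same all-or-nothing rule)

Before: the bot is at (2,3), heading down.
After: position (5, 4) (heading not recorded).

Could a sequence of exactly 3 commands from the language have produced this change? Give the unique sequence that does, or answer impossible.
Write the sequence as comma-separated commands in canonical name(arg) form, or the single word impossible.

turn(left), strafe(left, 1), move(3)

key: running move(3) before turn(left) would end elsewhere — order is forced
t0: at (2,3), heading down
step 1 (turn(left)): at (2,3), heading right
step 2 (strafe(left, 1)): at (2,4), heading right
step 3 (move(3)): at (5,4), heading right
all 729 alternatives checked — unique.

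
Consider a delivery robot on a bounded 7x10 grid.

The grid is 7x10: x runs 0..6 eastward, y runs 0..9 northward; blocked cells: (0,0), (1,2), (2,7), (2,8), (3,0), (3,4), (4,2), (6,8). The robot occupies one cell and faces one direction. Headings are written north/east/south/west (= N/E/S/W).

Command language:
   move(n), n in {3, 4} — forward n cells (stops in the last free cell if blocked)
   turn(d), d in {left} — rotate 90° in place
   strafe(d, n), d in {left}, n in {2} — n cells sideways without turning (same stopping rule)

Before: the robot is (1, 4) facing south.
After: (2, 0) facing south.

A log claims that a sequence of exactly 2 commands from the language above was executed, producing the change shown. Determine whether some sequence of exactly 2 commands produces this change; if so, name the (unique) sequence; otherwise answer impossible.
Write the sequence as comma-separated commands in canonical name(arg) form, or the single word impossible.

key: heading stays S — no command in the sequence turns
from: (1, 4) facing south
[1] after strafe(left, 2): (2, 4) facing south
[2] after move(4): (2, 0) facing south
no rival 2-sequence matches.

strafe(left, 2), move(4)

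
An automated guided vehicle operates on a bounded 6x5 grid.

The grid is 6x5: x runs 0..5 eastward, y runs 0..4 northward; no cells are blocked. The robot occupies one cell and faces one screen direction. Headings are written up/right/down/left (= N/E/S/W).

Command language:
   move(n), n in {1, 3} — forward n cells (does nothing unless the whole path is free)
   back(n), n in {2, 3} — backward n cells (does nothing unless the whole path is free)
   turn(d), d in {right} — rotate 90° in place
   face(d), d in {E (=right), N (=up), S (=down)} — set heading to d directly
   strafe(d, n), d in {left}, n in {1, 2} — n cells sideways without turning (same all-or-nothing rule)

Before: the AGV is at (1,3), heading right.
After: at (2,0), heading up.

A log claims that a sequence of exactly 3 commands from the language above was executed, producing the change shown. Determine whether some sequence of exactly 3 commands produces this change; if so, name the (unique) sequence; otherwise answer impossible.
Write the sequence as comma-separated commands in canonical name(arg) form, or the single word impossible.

key: cell and facing (now N) both changed — the 3 commands mix motion and turning
from: at (1,3), heading right
1. move(1) → at (2,3), heading right
2. face(N) → at (2,3), heading up
3. back(3) → at (2,0), heading up
all 1000 alternatives checked — unique.

move(1), face(N), back(3)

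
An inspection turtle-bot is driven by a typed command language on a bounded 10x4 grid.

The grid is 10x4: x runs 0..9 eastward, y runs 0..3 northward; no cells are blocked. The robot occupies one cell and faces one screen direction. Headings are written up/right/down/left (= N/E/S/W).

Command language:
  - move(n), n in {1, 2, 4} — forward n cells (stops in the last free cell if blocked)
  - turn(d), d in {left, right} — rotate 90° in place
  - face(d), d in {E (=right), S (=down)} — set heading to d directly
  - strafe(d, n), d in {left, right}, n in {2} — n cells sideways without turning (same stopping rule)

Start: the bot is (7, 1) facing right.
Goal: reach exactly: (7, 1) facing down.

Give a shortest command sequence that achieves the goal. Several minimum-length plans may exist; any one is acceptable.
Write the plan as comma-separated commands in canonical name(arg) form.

face(S)

initial: (7, 1) facing right
[1] after face(S): (7, 1) facing down
shorter routes all fall short; 1 is best.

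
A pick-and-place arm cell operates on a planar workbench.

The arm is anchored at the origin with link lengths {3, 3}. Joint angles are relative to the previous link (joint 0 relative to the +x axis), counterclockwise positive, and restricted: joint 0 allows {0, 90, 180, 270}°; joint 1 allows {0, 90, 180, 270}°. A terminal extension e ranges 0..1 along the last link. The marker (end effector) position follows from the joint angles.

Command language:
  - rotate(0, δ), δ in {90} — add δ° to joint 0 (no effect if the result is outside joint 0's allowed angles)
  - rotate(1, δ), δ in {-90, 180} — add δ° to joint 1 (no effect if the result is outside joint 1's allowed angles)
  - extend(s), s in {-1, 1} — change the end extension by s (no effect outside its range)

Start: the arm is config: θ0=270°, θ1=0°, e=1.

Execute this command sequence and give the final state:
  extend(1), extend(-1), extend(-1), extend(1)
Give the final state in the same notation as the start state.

initial: config: θ0=270°, θ1=0°, e=1
[1] after extend(1): config: θ0=270°, θ1=0°, e=1
[2] after extend(-1): config: θ0=270°, θ1=0°, e=0
[3] after extend(-1): config: θ0=270°, θ1=0°, e=0
[4] after extend(1): config: θ0=270°, θ1=0°, e=1

config: θ0=270°, θ1=0°, e=1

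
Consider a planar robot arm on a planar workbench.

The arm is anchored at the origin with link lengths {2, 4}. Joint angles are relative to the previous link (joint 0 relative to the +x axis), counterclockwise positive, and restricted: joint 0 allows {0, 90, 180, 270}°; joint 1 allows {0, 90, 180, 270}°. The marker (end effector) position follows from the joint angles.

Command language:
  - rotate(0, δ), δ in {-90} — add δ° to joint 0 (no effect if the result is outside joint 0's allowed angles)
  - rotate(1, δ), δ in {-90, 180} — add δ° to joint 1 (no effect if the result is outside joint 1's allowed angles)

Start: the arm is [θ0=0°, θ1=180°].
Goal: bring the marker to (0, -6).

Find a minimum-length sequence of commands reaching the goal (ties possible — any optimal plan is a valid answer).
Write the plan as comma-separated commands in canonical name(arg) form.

initial: [θ0=0°, θ1=180°]
[1] after rotate(0, -90): [θ0=270°, θ1=180°]
[2] after rotate(1, 180): [θ0=270°, θ1=0°]
no 1-step plan works, so 2 is optimal.

rotate(0, -90), rotate(1, 180)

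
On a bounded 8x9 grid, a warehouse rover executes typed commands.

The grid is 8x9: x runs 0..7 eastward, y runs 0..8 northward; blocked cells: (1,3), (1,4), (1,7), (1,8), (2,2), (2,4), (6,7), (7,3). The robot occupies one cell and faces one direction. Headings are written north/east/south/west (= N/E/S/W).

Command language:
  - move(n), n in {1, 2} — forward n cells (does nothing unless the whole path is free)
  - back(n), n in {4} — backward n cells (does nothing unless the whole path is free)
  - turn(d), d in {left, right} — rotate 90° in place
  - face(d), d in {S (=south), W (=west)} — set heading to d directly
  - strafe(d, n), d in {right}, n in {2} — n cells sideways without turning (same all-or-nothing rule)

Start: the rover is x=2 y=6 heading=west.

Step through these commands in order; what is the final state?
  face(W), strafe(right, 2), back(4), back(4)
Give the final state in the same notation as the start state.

x=6 y=8 heading=west

t0: x=2 y=6 heading=west
[1] after face(W): x=2 y=6 heading=west
[2] after strafe(right, 2): x=2 y=8 heading=west
[3] after back(4): x=6 y=8 heading=west
[4] after back(4): x=6 y=8 heading=west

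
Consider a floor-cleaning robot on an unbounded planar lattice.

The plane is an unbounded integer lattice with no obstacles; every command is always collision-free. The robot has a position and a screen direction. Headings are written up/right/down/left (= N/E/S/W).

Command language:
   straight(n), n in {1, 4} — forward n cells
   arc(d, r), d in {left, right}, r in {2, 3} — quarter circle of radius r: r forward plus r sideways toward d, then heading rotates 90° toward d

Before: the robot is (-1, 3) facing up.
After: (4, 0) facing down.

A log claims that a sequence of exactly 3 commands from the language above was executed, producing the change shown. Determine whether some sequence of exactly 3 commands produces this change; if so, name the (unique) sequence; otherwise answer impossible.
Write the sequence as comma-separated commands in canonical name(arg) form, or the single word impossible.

key: order matters: swapping arc(right, 3) and straight(4) lands elsewhere
t0: (-1, 3) facing up
t=1 arc(right, 3) ⇒ (2, 6) facing right
t=2 arc(right, 2) ⇒ (4, 4) facing down
t=3 straight(4) ⇒ (4, 0) facing down
no rival 3-sequence matches.

arc(right, 3), arc(right, 2), straight(4)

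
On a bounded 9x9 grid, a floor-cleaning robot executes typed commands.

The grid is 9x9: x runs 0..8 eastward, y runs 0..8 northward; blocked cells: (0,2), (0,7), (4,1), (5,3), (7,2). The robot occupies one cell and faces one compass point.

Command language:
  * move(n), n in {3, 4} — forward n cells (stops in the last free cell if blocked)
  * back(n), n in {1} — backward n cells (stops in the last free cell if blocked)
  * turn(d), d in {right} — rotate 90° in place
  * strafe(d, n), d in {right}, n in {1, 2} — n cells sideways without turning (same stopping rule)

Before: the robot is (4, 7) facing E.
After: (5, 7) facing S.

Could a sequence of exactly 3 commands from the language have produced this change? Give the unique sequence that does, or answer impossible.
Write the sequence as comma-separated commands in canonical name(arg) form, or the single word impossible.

key: order matters: swapping move(3) and strafe(right, 2) lands elsewhere
from: (4, 7) facing E
t=1 move(3) ⇒ (7, 7) facing E
t=2 turn(right) ⇒ (7, 7) facing S
t=3 strafe(right, 2) ⇒ (5, 7) facing S
uniquely the one of 216 3-step routes that fits.

move(3), turn(right), strafe(right, 2)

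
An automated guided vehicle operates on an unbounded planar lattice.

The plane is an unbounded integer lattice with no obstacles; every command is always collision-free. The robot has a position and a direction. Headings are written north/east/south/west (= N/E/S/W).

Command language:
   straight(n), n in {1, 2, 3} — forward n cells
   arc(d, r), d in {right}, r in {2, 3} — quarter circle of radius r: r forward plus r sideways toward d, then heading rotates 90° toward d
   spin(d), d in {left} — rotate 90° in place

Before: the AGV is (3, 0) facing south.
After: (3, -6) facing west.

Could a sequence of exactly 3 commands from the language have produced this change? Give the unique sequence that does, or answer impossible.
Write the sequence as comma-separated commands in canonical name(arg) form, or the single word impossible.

spin(left), arc(right, 3), arc(right, 3)

key: order matters: swapping spin(left) and arc(right, 3) lands elsewhere
t0: (3, 0) facing south
step 1 (spin(left)): (3, 0) facing east
step 2 (arc(right, 3)): (6, -3) facing south
step 3 (arc(right, 3)): (3, -6) facing west
no other 3-command option fits: unique.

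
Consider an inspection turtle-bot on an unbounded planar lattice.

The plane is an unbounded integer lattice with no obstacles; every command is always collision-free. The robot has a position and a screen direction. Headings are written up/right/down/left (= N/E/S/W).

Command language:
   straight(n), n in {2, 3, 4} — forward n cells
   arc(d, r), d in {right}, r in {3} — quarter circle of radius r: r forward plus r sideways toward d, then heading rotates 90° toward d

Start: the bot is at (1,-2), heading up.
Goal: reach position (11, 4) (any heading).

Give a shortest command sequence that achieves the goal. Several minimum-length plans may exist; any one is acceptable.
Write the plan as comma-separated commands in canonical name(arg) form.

straight(3), arc(right, 3), straight(4), straight(3)

start: at (1,-2), heading up
t=1 straight(3) ⇒ at (1,1), heading up
t=2 arc(right, 3) ⇒ at (4,4), heading right
t=3 straight(4) ⇒ at (8,4), heading right
t=4 straight(3) ⇒ at (11,4), heading right
shorter routes all fall short; 4 is best.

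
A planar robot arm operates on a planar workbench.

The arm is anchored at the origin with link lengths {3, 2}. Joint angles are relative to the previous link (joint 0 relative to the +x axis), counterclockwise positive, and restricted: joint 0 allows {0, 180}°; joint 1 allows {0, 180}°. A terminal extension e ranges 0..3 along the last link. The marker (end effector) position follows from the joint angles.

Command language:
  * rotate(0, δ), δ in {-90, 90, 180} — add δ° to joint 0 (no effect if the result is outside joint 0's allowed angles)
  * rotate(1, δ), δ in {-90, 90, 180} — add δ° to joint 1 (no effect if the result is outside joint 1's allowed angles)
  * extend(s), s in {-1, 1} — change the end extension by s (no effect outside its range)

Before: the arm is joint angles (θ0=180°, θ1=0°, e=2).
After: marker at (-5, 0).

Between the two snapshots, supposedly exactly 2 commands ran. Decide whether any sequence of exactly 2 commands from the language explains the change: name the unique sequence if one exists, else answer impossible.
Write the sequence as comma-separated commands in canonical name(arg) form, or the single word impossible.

extend(-1), extend(-1)

begin: joint angles (θ0=180°, θ1=0°, e=2)
[1] after extend(-1): joint angles (θ0=180°, θ1=0°, e=1)
[2] after extend(-1): joint angles (θ0=180°, θ1=0°, e=0)
no rival 2-sequence matches.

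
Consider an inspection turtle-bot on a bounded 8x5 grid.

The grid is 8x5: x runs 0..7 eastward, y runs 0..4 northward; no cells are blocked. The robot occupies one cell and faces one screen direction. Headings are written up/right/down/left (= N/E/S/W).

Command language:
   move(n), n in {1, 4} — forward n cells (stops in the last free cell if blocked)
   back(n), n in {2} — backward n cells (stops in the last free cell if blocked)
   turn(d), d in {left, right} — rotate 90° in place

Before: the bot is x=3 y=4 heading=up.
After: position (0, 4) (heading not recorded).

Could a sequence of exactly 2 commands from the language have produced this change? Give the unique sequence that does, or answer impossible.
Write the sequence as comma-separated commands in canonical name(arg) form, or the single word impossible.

key: order matters: swapping turn(left) and move(4) lands elsewhere
start: x=3 y=4 heading=up
step 1 (turn(left)): x=3 y=4 heading=left
step 2 (move(4)): x=0 y=4 heading=left
uniquely the one of 25 2-step routes that fits.

turn(left), move(4)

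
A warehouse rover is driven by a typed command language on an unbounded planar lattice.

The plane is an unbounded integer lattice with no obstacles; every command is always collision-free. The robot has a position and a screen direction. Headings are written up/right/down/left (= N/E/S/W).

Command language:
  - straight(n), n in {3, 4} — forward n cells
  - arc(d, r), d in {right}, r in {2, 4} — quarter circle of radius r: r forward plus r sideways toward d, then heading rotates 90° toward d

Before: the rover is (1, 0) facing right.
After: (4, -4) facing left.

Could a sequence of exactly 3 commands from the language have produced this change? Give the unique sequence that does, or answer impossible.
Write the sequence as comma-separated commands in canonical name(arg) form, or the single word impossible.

straight(3), arc(right, 2), arc(right, 2)

key: cell and facing (now W) both changed — the 3 commands mix motion and turning
initial: (1, 0) facing right
step 1 (straight(3)): (4, 0) facing right
step 2 (arc(right, 2)): (6, -2) facing down
step 3 (arc(right, 2)): (4, -4) facing left
uniquely the one of 64 3-step routes that fits.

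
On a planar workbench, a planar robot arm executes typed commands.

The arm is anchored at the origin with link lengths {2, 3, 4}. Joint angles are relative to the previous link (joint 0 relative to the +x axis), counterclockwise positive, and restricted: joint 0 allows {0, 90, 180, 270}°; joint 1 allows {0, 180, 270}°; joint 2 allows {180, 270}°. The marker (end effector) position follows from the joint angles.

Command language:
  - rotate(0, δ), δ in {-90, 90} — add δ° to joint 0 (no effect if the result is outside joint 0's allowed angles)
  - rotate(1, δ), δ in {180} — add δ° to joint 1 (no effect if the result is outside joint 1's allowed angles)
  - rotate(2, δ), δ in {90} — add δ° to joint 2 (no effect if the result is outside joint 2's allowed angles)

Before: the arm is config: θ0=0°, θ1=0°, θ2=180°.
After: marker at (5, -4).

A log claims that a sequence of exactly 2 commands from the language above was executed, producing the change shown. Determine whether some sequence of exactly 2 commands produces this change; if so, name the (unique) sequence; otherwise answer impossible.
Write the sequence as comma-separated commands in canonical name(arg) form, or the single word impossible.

t0: config: θ0=0°, θ1=0°, θ2=180°
t=1 rotate(2, 90) ⇒ config: θ0=0°, θ1=0°, θ2=270°
t=2 rotate(2, 90) ⇒ config: θ0=0°, θ1=0°, θ2=270°
all 16 alternatives checked — unique.

rotate(2, 90), rotate(2, 90)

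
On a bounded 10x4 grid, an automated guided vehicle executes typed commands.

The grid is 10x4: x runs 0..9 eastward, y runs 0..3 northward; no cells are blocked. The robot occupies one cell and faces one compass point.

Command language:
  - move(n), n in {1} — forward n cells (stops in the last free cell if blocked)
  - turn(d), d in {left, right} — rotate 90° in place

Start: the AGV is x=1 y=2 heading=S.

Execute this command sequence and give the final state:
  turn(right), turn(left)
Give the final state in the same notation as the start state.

x=1 y=2 heading=S

initial: x=1 y=2 heading=S
step 1 (turn(right)): x=1 y=2 heading=W
step 2 (turn(left)): x=1 y=2 heading=S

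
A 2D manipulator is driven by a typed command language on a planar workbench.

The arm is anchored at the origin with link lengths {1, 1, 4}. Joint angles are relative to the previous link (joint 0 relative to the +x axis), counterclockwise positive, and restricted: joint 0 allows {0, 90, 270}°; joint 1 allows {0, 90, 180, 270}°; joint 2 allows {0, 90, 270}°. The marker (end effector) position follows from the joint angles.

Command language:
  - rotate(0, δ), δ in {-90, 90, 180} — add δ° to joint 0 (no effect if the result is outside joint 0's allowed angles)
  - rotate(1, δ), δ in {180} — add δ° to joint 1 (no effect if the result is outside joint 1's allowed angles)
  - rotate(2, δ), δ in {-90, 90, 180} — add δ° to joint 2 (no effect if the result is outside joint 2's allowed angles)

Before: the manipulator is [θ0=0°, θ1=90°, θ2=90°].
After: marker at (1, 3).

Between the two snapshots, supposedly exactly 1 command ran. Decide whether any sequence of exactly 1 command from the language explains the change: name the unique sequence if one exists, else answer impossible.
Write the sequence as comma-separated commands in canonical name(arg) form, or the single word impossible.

t0: [θ0=0°, θ1=90°, θ2=90°]
1. rotate(0, -90) → [θ0=270°, θ1=90°, θ2=90°]
uniquely the one of 7 1-step routes that fits.

rotate(0, -90)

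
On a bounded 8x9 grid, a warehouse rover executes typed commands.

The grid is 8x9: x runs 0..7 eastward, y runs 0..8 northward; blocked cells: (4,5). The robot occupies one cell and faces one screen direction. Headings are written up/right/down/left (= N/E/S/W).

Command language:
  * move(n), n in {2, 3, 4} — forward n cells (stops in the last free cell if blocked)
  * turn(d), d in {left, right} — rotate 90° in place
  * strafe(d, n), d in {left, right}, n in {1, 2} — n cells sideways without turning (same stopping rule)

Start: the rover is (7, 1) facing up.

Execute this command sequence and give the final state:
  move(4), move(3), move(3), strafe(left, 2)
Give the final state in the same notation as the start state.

begin: (7, 1) facing up
1. move(4) → (7, 5) facing up
2. move(3) → (7, 8) facing up
3. move(3) → (7, 8) facing up
4. strafe(left, 2) → (5, 8) facing up

(5, 8) facing up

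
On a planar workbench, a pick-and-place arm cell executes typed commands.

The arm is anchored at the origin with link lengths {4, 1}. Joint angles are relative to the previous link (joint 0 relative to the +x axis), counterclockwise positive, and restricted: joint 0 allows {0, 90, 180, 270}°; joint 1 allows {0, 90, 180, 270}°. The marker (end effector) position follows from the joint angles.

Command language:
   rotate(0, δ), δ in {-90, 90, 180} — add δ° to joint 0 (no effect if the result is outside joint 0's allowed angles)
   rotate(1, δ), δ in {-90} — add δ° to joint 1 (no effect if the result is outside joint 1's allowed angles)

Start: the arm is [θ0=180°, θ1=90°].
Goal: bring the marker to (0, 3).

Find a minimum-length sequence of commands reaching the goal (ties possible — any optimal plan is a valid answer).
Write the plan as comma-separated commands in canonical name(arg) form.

rotate(0, -90), rotate(1, -90), rotate(1, -90), rotate(1, -90)

begin: [θ0=180°, θ1=90°]
1. rotate(0, -90) → [θ0=90°, θ1=90°]
2. rotate(1, -90) → [θ0=90°, θ1=0°]
3. rotate(1, -90) → [θ0=90°, θ1=270°]
4. rotate(1, -90) → [θ0=90°, θ1=180°]
shorter routes all fall short; 4 is best.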